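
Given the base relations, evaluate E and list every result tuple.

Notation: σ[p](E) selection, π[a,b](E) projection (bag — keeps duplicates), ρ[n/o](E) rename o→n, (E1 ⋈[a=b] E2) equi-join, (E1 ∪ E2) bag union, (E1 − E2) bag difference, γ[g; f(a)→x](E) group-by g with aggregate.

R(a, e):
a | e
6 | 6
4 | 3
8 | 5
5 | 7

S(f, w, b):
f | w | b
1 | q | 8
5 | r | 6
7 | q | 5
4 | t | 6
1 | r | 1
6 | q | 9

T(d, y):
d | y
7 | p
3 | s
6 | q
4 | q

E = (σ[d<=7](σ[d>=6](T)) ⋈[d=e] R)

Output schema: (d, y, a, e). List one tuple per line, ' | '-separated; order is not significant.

Per-node cardinality:
  T → 4
  σ[d>=6](T) → 2
  σ[d<=7](σ[d>=6](T)) → 2
  R → 4
  (σ[d<=7](σ[d>=6](T)) ⋈[d=e] R) → 2

== RESULT ==
d | y | a | e
6 | q | 6 | 6
7 | p | 5 | 7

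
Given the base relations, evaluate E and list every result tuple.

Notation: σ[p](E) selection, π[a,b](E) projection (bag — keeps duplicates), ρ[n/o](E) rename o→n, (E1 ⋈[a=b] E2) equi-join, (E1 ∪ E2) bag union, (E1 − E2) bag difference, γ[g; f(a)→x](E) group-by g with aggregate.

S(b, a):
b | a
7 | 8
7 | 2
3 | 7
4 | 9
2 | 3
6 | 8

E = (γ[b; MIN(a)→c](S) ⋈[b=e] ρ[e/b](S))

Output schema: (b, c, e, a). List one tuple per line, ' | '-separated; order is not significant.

Per-node cardinality:
  S → 6
  γ[b; MIN(a)→c](S) → 5
  S → 6
  ρ[e/b](S) → 6
  (γ[b; MIN(a)→c](S) ⋈[b=e] ρ[e/b](S)) → 6

== RESULT ==
b | c | e | a
2 | 3 | 2 | 3
3 | 7 | 3 | 7
4 | 9 | 4 | 9
6 | 8 | 6 | 8
7 | 2 | 7 | 2
7 | 2 | 7 | 8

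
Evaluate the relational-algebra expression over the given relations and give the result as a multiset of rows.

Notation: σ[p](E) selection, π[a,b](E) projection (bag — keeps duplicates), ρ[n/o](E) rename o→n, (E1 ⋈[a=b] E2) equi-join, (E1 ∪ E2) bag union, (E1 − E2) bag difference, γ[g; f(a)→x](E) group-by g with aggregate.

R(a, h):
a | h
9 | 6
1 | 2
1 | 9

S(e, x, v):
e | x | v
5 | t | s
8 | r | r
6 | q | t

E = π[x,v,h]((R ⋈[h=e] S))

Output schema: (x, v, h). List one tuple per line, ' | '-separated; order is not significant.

Subexpression sizes:
  R → 3
  S → 3
  (R ⋈[h=e] S) → 1
  π[x,v,h]((R ⋈[h=e] S)) → 1

== RESULT ==
x | v | h
q | t | 6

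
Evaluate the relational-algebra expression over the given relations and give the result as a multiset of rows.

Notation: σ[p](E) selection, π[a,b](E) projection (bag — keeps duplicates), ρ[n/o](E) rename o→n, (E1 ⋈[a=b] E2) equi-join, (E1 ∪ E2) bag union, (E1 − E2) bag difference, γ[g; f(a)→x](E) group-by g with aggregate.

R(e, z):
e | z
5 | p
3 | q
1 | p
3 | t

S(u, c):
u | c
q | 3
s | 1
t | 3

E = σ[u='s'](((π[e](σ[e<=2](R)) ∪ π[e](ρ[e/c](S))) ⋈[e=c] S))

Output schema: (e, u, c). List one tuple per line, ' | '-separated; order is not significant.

Row counts bottom-up:
  R → 4
  σ[e<=2](R) → 1
  π[e](σ[e<=2](R)) → 1
  S → 3
  ρ[e/c](S) → 3
  π[e](ρ[e/c](S)) → 3
  (π[e](σ[e<=2](R)) ∪ π[e](ρ[e/c](S))) → 4
  S → 3
  ((π[e](σ[e<=2](R)) ∪ π[e](ρ[e/c](S))) ⋈[e=c] S) → 6
  σ[u='s'](((π[e](σ[e<=2](R)) ∪ π[e](ρ[e/c](S))) ⋈[e=c] S)) → 2

== RESULT ==
e | u | c
1 | s | 1
1 | s | 1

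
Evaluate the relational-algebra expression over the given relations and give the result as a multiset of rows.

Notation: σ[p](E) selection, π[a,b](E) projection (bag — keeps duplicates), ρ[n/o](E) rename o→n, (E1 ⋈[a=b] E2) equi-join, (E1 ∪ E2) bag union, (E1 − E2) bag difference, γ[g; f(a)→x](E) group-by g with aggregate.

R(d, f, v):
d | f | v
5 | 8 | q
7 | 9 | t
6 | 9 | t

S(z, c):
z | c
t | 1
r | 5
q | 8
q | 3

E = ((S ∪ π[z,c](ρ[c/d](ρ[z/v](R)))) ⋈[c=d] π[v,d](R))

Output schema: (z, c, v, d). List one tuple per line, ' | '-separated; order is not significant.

Row counts bottom-up:
  S → 4
  R → 3
  ρ[z/v](R) → 3
  ρ[c/d](ρ[z/v](R)) → 3
  π[z,c](ρ[c/d](ρ[z/v](R))) → 3
  (S ∪ π[z,c](ρ[c/d](ρ[z/v](R)))) → 7
  R → 3
  π[v,d](R) → 3
  ((S ∪ π[z,c](ρ[c/d](ρ[z/v](R)))) ⋈[c=d] π[v,d](R)) → 4

== RESULT ==
z | c | v | d
q | 5 | q | 5
r | 5 | q | 5
t | 6 | t | 6
t | 7 | t | 7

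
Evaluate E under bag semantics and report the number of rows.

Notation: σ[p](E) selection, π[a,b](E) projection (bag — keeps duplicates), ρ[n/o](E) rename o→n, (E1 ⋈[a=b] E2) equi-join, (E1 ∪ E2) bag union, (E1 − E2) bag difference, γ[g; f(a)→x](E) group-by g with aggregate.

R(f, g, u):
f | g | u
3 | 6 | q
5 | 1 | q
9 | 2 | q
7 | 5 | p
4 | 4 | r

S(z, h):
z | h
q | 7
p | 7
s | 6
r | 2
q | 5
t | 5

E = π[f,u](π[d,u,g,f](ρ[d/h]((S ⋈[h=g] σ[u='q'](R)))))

Subexpression sizes:
  S → 6
  R → 5
  σ[u='q'](R) → 3
  (S ⋈[h=g] σ[u='q'](R)) → 2
  ρ[d/h]((S ⋈[h=g] σ[u='q'](R))) → 2
  π[d,u,g,f](ρ[d/h]((S ⋈[h=g] σ[u='q'](R)))) → 2
  π[f,u](π[d,u,g,f](ρ[d/h]((S ⋈[h=g] σ[u='q'](R))))) → 2

|E| = 2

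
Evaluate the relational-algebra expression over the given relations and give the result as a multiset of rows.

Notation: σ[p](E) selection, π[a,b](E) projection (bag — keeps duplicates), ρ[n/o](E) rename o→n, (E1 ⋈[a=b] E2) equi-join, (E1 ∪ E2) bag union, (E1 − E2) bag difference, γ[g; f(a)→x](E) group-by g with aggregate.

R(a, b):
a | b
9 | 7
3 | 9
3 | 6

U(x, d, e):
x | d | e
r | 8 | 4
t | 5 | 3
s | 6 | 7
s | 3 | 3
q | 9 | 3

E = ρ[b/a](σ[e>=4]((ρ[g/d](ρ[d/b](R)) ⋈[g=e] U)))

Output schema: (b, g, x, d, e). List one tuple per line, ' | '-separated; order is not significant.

Subexpression sizes:
  R → 3
  ρ[d/b](R) → 3
  ρ[g/d](ρ[d/b](R)) → 3
  U → 5
  (ρ[g/d](ρ[d/b](R)) ⋈[g=e] U) → 1
  σ[e>=4]((ρ[g/d](ρ[d/b](R)) ⋈[g=e] U)) → 1
  ρ[b/a](σ[e>=4]((ρ[g/d](ρ[d/b](R)) ⋈[g=e] U))) → 1

== RESULT ==
b | g | x | d | e
9 | 7 | s | 6 | 7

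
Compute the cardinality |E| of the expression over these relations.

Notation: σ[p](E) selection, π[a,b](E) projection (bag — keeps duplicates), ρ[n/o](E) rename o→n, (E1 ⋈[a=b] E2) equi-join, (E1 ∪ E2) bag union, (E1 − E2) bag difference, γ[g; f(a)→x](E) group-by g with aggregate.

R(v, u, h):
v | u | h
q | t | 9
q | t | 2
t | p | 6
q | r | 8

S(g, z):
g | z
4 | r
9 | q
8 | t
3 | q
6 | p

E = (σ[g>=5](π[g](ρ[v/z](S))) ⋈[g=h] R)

Per-node cardinality:
  S → 5
  ρ[v/z](S) → 5
  π[g](ρ[v/z](S)) → 5
  σ[g>=5](π[g](ρ[v/z](S))) → 3
  R → 4
  (σ[g>=5](π[g](ρ[v/z](S))) ⋈[g=h] R) → 3

|E| = 3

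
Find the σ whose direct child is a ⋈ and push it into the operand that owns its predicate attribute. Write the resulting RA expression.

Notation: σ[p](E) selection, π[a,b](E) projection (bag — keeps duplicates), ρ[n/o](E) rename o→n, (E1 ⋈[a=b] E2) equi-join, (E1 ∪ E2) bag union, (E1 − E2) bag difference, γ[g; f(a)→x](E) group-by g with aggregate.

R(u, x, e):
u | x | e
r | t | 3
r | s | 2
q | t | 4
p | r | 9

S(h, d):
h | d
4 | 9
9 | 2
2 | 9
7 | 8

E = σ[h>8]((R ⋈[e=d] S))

σ filters on h, owned by the right side.
E' = (R ⋈[e=d] σ[h>8](S))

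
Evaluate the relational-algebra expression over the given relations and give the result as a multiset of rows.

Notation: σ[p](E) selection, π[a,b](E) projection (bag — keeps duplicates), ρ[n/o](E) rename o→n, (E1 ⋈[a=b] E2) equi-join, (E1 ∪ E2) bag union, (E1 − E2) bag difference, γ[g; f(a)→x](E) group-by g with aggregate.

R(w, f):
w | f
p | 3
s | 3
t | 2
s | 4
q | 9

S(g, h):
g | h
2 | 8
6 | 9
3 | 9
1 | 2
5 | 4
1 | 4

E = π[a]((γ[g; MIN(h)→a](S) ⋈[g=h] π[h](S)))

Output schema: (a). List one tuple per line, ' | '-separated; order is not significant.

Stepwise |·|:
  S → 6
  γ[g; MIN(h)→a](S) → 5
  S → 6
  π[h](S) → 6
  (γ[g; MIN(h)→a](S) ⋈[g=h] π[h](S)) → 1
  π[a]((γ[g; MIN(h)→a](S) ⋈[g=h] π[h](S))) → 1

== RESULT ==
a
8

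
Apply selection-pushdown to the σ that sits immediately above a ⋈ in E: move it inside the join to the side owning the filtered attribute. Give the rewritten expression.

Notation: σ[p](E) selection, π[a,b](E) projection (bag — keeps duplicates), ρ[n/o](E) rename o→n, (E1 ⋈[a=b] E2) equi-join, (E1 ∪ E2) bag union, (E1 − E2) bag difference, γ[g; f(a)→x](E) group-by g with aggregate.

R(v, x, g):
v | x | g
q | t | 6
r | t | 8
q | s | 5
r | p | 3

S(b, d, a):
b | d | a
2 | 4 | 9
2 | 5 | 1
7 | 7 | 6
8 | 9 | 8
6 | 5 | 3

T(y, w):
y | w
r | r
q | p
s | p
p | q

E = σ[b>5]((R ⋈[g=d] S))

σ filters on b, owned by the right side.
E' = (R ⋈[g=d] σ[b>5](S))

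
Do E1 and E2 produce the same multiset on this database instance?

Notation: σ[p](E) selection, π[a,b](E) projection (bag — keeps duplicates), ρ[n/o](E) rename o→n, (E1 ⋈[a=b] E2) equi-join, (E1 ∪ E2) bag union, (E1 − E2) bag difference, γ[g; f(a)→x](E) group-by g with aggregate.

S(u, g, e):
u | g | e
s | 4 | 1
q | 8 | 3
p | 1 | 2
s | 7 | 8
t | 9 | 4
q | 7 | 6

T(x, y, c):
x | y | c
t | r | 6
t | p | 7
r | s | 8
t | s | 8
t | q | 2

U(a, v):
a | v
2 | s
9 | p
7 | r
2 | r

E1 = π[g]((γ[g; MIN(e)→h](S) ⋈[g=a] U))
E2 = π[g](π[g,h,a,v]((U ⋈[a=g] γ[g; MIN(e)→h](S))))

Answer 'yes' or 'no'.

E1 stepwise |·|:
  S → 6
  γ[g; MIN(e)→h](S) → 5
  U → 4
  (γ[g; MIN(e)→h](S) ⋈[g=a] U) → 2
  π[g]((γ[g; MIN(e)→h](S) ⋈[g=a] U)) → 2
E2 stepwise |·|:
  U → 4
  S → 6
  γ[g; MIN(e)→h](S) → 5
  (U ⋈[a=g] γ[g; MIN(e)→h](S)) → 2
  π[g,h,a,v]((U ⋈[a=g] γ[g; MIN(e)→h](S))) → 2
  π[g](π[g,h,a,v]((U ⋈[a=g] γ[g; MIN(e)→h](S)))) → 2

E1 and E2 produce the same multiset:
g
7
9

yes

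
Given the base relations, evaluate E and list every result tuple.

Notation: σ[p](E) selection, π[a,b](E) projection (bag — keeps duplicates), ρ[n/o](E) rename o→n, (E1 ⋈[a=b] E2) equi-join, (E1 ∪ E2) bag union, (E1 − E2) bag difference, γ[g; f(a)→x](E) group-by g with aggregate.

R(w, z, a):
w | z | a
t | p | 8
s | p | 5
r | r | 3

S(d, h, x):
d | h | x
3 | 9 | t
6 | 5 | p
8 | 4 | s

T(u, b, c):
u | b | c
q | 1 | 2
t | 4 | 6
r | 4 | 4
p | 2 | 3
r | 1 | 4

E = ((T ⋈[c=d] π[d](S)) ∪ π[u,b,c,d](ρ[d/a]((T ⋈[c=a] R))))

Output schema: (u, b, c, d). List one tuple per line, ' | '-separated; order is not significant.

Row counts bottom-up:
  T → 5
  S → 3
  π[d](S) → 3
  (T ⋈[c=d] π[d](S)) → 2
  T → 5
  R → 3
  (T ⋈[c=a] R) → 1
  ρ[d/a]((T ⋈[c=a] R)) → 1
  π[u,b,c,d](ρ[d/a]((T ⋈[c=a] R))) → 1
  ((T ⋈[c=d] π[d](S)) ∪ π[u,b,c,d](ρ[d/a]((T ⋈[c=a] R)))) → 3

== RESULT ==
u | b | c | d
p | 2 | 3 | 3
p | 2 | 3 | 3
t | 4 | 6 | 6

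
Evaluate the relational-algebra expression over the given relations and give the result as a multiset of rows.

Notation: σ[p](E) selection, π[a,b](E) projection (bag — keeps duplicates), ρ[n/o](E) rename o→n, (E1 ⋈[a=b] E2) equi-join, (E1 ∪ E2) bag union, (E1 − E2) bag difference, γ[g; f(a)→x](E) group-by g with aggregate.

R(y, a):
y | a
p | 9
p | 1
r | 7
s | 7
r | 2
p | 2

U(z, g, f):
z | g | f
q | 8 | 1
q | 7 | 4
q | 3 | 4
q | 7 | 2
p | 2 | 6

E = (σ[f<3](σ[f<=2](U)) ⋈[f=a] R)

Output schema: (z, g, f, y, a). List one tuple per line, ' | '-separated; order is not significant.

Per-node cardinality:
  U → 5
  σ[f<=2](U) → 2
  σ[f<3](σ[f<=2](U)) → 2
  R → 6
  (σ[f<3](σ[f<=2](U)) ⋈[f=a] R) → 3

== RESULT ==
z | g | f | y | a
q | 7 | 2 | p | 2
q | 7 | 2 | r | 2
q | 8 | 1 | p | 1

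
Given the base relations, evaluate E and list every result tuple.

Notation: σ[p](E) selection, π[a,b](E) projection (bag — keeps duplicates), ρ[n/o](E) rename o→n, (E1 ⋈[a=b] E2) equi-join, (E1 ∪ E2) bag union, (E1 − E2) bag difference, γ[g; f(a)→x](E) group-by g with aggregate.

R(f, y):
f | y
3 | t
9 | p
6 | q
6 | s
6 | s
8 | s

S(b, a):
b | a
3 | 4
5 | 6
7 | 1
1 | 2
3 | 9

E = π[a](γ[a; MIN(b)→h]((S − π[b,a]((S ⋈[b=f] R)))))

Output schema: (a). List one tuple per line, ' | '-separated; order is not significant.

Per-node cardinality:
  S → 5
  S → 5
  R → 6
  (S ⋈[b=f] R) → 2
  π[b,a]((S ⋈[b=f] R)) → 2
  (S − π[b,a]((S ⋈[b=f] R))) → 3
  γ[a; MIN(b)→h]((S − π[b,a]((S ⋈[b=f] R)))) → 3
  π[a](γ[a; MIN(b)→h]((S − π[b,a]((S ⋈[b=f] R))))) → 3

== RESULT ==
a
1
2
6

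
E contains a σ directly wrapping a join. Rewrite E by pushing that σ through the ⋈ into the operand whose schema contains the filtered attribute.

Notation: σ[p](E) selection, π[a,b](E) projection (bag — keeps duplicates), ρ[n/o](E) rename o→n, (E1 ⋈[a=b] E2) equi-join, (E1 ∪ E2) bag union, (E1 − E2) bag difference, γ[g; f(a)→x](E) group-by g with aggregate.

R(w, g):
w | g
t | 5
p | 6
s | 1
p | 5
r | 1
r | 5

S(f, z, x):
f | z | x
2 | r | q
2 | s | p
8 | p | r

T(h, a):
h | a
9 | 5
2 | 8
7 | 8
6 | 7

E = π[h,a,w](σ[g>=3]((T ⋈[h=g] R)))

σ filters on g, owned by the right side.
E' = π[h,a,w]((T ⋈[h=g] σ[g>=3](R)))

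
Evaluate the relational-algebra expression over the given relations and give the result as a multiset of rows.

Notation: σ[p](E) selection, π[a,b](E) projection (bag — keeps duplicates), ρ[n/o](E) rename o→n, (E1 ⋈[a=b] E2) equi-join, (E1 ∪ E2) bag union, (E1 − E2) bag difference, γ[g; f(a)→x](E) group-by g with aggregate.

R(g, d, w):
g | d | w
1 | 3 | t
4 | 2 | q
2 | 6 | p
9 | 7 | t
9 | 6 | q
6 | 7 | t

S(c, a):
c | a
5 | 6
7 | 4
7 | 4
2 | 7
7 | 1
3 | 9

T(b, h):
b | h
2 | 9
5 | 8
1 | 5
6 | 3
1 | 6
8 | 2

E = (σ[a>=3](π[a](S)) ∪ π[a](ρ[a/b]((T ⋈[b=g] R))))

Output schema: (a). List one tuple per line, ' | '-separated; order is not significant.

Subexpression sizes:
  S → 6
  π[a](S) → 6
  σ[a>=3](π[a](S)) → 5
  T → 6
  R → 6
  (T ⋈[b=g] R) → 4
  ρ[a/b]((T ⋈[b=g] R)) → 4
  π[a](ρ[a/b]((T ⋈[b=g] R))) → 4
  (σ[a>=3](π[a](S)) ∪ π[a](ρ[a/b]((T ⋈[b=g] R)))) → 9

== RESULT ==
a
1
1
2
4
4
6
6
7
9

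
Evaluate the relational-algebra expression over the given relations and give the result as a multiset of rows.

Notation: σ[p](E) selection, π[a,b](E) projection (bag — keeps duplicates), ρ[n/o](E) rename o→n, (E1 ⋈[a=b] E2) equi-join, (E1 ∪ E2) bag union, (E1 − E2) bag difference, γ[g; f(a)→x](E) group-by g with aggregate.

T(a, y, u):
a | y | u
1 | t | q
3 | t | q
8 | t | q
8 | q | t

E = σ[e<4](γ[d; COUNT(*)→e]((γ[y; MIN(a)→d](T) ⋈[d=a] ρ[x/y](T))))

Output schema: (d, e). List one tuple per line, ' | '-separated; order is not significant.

Row counts bottom-up:
  T → 4
  γ[y; MIN(a)→d](T) → 2
  T → 4
  ρ[x/y](T) → 4
  (γ[y; MIN(a)→d](T) ⋈[d=a] ρ[x/y](T)) → 3
  γ[d; COUNT(*)→e]((γ[y; MIN(a)→d](T) ⋈[d=a] ρ[x/y](T))) → 2
  σ[e<4](γ[d; COUNT(*)→e]((γ[y; MIN(a)→d](T) ⋈[d=a] ρ[x/y](T)))) → 2

== RESULT ==
d | e
1 | 1
8 | 2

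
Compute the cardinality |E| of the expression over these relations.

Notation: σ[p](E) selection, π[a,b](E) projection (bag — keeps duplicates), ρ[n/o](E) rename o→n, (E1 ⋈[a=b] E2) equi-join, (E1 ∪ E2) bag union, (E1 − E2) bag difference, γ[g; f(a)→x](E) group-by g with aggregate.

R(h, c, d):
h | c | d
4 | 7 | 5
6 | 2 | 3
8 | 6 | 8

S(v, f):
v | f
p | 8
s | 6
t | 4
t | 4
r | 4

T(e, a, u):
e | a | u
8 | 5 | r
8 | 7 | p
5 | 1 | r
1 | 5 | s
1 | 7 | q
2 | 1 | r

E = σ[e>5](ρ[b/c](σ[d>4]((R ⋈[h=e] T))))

Per-node cardinality:
  R → 3
  T → 6
  (R ⋈[h=e] T) → 2
  σ[d>4]((R ⋈[h=e] T)) → 2
  ρ[b/c](σ[d>4]((R ⋈[h=e] T))) → 2
  σ[e>5](ρ[b/c](σ[d>4]((R ⋈[h=e] T)))) → 2

|E| = 2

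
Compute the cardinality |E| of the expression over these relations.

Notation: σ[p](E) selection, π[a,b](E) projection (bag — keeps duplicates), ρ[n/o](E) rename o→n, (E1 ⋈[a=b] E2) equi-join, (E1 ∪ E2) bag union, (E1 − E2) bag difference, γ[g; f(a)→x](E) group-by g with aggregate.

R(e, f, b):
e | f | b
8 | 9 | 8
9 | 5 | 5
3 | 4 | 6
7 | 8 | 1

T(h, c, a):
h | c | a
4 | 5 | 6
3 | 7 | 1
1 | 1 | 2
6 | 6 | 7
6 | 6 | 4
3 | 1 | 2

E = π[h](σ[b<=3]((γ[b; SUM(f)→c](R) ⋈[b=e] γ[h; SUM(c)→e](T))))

Per-node cardinality:
  R → 4
  γ[b; SUM(f)→c](R) → 4
  T → 6
  γ[h; SUM(c)→e](T) → 4
  (γ[b; SUM(f)→c](R) ⋈[b=e] γ[h; SUM(c)→e](T)) → 3
  σ[b<=3]((γ[b; SUM(f)→c](R) ⋈[b=e] γ[h; SUM(c)→e](T))) → 1
  π[h](σ[b<=3]((γ[b; SUM(f)→c](R) ⋈[b=e] γ[h; SUM(c)→e](T)))) → 1

|E| = 1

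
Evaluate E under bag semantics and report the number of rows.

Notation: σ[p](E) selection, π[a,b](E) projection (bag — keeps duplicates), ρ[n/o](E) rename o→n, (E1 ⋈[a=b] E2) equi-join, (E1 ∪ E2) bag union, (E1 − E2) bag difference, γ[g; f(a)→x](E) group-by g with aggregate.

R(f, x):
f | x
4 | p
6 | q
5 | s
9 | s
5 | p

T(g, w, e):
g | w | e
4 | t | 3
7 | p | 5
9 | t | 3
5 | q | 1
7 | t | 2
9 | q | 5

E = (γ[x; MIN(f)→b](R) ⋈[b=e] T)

Per-node cardinality:
  R → 5
  γ[x; MIN(f)→b](R) → 3
  T → 6
  (γ[x; MIN(f)→b](R) ⋈[b=e] T) → 2

|E| = 2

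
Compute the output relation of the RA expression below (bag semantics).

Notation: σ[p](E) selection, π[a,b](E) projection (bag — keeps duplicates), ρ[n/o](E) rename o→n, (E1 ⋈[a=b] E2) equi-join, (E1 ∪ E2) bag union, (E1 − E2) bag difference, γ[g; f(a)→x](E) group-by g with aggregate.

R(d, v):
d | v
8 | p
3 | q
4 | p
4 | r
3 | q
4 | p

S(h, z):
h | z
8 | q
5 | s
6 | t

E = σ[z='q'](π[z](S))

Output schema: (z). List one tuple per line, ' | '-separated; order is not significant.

Row counts bottom-up:
  S → 3
  π[z](S) → 3
  σ[z='q'](π[z](S)) → 1

== RESULT ==
z
q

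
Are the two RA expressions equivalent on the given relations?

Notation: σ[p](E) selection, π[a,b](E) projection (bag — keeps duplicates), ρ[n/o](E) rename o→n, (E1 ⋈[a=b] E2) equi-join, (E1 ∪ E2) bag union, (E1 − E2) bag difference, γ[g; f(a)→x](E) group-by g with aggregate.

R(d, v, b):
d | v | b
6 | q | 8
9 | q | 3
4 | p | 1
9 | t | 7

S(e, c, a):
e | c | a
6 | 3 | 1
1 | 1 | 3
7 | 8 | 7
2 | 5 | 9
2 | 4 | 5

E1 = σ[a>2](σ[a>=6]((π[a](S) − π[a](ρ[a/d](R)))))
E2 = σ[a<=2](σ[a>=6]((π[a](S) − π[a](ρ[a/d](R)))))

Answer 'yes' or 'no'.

E1 subexpression sizes:
  S → 5
  π[a](S) → 5
  R → 4
  ρ[a/d](R) → 4
  π[a](ρ[a/d](R)) → 4
  (π[a](S) − π[a](ρ[a/d](R))) → 4
  σ[a>=6]((π[a](S) − π[a](ρ[a/d](R)))) → 1
  σ[a>2](σ[a>=6]((π[a](S) − π[a](ρ[a/d](R))))) → 1
E2 subexpression sizes:
  S → 5
  π[a](S) → 5
  R → 4
  ρ[a/d](R) → 4
  π[a](ρ[a/d](R)) → 4
  (π[a](S) − π[a](ρ[a/d](R))) → 4
  σ[a>=6]((π[a](S) − π[a](ρ[a/d](R)))) → 1
  σ[a<=2](σ[a>=6]((π[a](S) − π[a](ρ[a/d](R))))) → 0

E1 result:
a
7
E2 result:
a
(0 rows)
Witness: (7,) appears 1× in E1 but 0× in E2.

no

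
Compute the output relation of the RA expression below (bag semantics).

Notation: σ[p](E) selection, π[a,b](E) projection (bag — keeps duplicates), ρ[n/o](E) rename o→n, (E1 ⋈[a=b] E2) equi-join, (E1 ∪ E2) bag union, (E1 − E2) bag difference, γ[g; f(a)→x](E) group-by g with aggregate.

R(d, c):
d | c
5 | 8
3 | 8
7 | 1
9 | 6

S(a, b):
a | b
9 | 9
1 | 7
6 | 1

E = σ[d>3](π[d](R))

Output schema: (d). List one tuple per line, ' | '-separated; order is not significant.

Row counts bottom-up:
  R → 4
  π[d](R) → 4
  σ[d>3](π[d](R)) → 3

== RESULT ==
d
5
7
9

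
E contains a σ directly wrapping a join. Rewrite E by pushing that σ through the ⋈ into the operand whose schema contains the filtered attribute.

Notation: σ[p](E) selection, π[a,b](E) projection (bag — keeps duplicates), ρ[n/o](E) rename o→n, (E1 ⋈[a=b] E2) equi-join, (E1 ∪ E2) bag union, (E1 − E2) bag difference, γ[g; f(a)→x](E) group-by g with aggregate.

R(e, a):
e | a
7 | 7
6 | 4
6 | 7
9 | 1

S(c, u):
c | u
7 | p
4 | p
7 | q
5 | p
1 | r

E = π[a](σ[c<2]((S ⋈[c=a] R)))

σ filters on c, owned by the left side.
E' = π[a]((σ[c<2](S) ⋈[c=a] R))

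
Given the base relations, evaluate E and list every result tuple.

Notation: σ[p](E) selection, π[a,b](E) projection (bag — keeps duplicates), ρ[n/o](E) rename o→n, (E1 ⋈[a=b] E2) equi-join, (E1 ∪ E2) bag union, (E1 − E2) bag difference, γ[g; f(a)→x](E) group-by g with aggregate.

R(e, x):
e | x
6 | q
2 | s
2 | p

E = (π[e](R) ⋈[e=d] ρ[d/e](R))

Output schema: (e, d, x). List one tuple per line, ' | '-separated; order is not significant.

Subexpression sizes:
  R → 3
  π[e](R) → 3
  R → 3
  ρ[d/e](R) → 3
  (π[e](R) ⋈[e=d] ρ[d/e](R)) → 5

== RESULT ==
e | d | x
2 | 2 | p
2 | 2 | p
2 | 2 | s
2 | 2 | s
6 | 6 | q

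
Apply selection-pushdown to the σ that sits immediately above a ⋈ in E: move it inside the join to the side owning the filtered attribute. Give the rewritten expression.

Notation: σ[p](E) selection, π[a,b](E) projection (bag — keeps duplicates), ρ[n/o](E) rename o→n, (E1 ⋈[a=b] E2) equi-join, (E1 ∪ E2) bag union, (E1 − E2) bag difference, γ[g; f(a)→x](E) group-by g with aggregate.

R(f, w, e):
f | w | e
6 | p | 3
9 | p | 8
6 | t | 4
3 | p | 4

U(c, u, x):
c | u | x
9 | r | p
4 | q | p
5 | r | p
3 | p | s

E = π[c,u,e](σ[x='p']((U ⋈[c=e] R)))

σ filters on x, owned by the left side.
E' = π[c,u,e]((σ[x='p'](U) ⋈[c=e] R))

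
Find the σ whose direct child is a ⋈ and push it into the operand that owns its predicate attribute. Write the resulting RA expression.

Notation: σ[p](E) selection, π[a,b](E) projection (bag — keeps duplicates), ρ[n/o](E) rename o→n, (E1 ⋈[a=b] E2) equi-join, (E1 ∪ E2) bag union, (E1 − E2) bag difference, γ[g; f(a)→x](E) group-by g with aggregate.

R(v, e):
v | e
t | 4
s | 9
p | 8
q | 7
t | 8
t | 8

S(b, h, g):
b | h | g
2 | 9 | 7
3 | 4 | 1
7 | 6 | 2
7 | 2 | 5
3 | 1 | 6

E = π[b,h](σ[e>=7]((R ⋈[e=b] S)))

σ filters on e, owned by the left side.
E' = π[b,h]((σ[e>=7](R) ⋈[e=b] S))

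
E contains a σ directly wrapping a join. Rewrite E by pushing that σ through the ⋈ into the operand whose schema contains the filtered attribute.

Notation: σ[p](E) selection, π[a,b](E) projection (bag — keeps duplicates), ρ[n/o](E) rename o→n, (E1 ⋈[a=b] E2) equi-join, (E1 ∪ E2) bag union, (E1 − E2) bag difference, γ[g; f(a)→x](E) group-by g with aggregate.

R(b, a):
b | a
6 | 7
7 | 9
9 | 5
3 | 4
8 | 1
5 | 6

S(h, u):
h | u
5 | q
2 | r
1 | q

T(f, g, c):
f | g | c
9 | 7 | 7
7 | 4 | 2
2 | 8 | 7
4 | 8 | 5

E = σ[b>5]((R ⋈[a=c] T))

σ filters on b, owned by the left side.
E' = (σ[b>5](R) ⋈[a=c] T)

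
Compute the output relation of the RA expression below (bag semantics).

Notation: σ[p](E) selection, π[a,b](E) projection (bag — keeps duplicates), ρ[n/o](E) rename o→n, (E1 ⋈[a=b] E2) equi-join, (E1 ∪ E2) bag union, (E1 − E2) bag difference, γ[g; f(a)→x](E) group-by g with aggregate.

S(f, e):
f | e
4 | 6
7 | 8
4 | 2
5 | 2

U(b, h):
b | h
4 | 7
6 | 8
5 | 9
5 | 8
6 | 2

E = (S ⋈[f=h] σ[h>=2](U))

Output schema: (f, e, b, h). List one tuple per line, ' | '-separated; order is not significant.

Stepwise |·|:
  S → 4
  U → 5
  σ[h>=2](U) → 5
  (S ⋈[f=h] σ[h>=2](U)) → 1

== RESULT ==
f | e | b | h
7 | 8 | 4 | 7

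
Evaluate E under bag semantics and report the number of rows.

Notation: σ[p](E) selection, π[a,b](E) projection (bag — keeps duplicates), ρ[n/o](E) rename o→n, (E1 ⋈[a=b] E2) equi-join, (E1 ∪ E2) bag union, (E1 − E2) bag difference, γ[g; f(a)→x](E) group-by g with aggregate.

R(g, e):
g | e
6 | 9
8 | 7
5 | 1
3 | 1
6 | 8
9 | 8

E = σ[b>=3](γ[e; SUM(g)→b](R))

Row counts bottom-up:
  R → 6
  γ[e; SUM(g)→b](R) → 4
  σ[b>=3](γ[e; SUM(g)→b](R)) → 4

|E| = 4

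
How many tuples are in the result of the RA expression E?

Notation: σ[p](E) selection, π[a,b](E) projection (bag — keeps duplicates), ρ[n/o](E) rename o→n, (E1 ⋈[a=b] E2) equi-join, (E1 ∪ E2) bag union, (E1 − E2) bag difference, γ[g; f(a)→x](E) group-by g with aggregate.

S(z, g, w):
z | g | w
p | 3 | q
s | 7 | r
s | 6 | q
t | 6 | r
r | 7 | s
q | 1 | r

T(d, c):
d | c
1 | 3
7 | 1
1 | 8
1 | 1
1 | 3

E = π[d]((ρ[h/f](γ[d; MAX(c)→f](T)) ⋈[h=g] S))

Stepwise |·|:
  T → 5
  γ[d; MAX(c)→f](T) → 2
  ρ[h/f](γ[d; MAX(c)→f](T)) → 2
  S → 6
  (ρ[h/f](γ[d; MAX(c)→f](T)) ⋈[h=g] S) → 1
  π[d]((ρ[h/f](γ[d; MAX(c)→f](T)) ⋈[h=g] S)) → 1

|E| = 1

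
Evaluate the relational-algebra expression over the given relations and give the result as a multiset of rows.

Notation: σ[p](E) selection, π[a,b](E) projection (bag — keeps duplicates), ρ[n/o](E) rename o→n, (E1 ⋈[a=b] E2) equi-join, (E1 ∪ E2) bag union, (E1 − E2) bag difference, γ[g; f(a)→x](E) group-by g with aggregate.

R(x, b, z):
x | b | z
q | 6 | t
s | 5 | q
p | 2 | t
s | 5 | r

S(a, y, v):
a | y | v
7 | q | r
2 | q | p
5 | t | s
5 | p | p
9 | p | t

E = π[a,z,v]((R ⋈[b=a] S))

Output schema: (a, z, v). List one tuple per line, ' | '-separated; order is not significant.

Per-node cardinality:
  R → 4
  S → 5
  (R ⋈[b=a] S) → 5
  π[a,z,v]((R ⋈[b=a] S)) → 5

== RESULT ==
a | z | v
2 | t | p
5 | q | p
5 | q | s
5 | r | p
5 | r | s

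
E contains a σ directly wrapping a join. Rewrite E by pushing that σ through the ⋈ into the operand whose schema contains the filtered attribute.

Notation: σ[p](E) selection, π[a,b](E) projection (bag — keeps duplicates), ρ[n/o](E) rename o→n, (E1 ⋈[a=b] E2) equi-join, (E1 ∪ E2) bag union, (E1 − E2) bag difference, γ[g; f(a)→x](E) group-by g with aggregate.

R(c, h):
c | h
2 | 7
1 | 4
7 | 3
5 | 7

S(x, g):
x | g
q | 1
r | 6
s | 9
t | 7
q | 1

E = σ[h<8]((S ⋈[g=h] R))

σ filters on h, owned by the right side.
E' = (S ⋈[g=h] σ[h<8](R))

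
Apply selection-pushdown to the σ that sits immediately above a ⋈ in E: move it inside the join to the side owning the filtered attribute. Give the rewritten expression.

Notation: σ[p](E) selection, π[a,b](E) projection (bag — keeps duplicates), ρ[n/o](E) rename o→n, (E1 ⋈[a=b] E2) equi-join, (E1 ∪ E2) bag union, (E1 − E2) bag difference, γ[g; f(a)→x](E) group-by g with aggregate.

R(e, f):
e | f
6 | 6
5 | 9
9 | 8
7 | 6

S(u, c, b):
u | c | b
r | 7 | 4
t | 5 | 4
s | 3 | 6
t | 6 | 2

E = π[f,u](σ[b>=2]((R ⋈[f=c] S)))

σ filters on b, owned by the right side.
E' = π[f,u]((R ⋈[f=c] σ[b>=2](S)))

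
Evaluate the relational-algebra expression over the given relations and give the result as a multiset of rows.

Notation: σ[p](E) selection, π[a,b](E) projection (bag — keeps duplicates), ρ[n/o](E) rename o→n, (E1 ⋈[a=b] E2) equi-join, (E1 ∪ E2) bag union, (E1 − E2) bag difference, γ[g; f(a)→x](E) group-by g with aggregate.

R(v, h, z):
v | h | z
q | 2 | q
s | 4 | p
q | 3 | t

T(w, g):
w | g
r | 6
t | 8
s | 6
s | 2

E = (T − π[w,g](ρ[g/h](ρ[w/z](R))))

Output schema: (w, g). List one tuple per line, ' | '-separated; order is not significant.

Per-node cardinality:
  T → 4
  R → 3
  ρ[w/z](R) → 3
  ρ[g/h](ρ[w/z](R)) → 3
  π[w,g](ρ[g/h](ρ[w/z](R))) → 3
  (T − π[w,g](ρ[g/h](ρ[w/z](R)))) → 4

== RESULT ==
w | g
r | 6
s | 2
s | 6
t | 8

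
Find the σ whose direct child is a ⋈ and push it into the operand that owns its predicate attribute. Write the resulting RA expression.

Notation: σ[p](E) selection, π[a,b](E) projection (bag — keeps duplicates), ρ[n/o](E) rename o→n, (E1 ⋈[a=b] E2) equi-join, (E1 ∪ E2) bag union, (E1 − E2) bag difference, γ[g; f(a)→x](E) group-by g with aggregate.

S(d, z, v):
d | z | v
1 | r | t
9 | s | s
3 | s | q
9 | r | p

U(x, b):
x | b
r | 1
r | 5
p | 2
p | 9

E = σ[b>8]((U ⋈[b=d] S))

σ filters on b, owned by the left side.
E' = (σ[b>8](U) ⋈[b=d] S)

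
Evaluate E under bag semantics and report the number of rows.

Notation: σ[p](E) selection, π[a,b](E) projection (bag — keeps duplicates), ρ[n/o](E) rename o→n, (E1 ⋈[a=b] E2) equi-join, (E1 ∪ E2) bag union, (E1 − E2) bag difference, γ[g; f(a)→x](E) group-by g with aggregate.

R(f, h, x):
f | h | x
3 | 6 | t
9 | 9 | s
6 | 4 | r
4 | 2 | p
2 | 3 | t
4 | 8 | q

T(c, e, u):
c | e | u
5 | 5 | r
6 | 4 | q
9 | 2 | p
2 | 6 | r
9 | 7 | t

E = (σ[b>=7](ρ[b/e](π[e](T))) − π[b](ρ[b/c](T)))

Stepwise |·|:
  T → 5
  π[e](T) → 5
  ρ[b/e](π[e](T)) → 5
  σ[b>=7](ρ[b/e](π[e](T))) → 1
  T → 5
  ρ[b/c](T) → 5
  π[b](ρ[b/c](T)) → 5
  (σ[b>=7](ρ[b/e](π[e](T))) − π[b](ρ[b/c](T))) → 1

|E| = 1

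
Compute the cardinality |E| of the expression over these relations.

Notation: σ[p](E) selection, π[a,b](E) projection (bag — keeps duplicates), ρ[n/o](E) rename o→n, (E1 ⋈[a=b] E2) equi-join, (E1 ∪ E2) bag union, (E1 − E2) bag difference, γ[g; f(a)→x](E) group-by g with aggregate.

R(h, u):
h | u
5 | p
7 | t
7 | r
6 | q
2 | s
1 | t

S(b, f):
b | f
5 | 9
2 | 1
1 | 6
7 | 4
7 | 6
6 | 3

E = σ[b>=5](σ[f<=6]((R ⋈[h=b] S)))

Row counts bottom-up:
  R → 6
  S → 6
  (R ⋈[h=b] S) → 8
  σ[f<=6]((R ⋈[h=b] S)) → 7
  σ[b>=5](σ[f<=6]((R ⋈[h=b] S))) → 5

|E| = 5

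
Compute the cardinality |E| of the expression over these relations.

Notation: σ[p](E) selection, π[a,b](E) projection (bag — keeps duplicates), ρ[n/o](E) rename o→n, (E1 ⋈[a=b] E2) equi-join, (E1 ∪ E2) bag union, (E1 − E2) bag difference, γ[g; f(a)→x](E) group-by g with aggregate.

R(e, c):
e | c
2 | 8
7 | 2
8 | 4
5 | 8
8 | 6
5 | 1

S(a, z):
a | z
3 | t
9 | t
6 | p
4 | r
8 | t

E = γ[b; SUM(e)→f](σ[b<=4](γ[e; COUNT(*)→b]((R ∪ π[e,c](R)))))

Row counts bottom-up:
  R → 6
  R → 6
  π[e,c](R) → 6
  (R ∪ π[e,c](R)) → 12
  γ[e; COUNT(*)→b]((R ∪ π[e,c](R))) → 4
  σ[b<=4](γ[e; COUNT(*)→b]((R ∪ π[e,c](R)))) → 4
  γ[b; SUM(e)→f](σ[b<=4](γ[e; COUNT(*)→b]((R ∪ π[e,c](R))))) → 2

|E| = 2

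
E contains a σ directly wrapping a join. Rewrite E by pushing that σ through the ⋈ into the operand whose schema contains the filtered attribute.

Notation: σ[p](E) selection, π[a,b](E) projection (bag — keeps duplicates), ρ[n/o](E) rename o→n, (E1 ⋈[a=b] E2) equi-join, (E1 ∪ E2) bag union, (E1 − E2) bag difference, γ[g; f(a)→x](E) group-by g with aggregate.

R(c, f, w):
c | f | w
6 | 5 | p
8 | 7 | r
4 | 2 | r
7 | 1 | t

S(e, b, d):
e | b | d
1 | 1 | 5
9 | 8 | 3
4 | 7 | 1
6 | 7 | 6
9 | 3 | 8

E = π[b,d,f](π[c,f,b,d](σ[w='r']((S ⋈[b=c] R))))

σ filters on w, owned by the right side.
E' = π[b,d,f](π[c,f,b,d]((S ⋈[b=c] σ[w='r'](R))))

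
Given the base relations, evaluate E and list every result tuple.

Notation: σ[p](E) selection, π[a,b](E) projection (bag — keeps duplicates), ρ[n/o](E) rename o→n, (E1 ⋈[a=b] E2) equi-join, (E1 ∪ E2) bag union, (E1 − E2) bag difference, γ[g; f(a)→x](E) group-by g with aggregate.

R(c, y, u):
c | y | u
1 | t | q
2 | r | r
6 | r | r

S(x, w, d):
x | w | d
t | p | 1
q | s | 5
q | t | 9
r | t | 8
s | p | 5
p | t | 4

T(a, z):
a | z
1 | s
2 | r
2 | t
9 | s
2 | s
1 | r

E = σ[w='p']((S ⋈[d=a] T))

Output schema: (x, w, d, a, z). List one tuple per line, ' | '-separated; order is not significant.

Subexpression sizes:
  S → 6
  T → 6
  (S ⋈[d=a] T) → 3
  σ[w='p']((S ⋈[d=a] T)) → 2

== RESULT ==
x | w | d | a | z
t | p | 1 | 1 | r
t | p | 1 | 1 | s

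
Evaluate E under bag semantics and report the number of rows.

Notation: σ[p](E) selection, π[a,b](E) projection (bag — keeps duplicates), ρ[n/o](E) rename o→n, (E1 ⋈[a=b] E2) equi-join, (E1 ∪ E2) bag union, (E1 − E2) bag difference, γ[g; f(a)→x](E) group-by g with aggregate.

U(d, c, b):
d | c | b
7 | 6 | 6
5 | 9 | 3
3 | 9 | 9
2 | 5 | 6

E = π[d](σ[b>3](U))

Subexpression sizes:
  U → 4
  σ[b>3](U) → 3
  π[d](σ[b>3](U)) → 3

|E| = 3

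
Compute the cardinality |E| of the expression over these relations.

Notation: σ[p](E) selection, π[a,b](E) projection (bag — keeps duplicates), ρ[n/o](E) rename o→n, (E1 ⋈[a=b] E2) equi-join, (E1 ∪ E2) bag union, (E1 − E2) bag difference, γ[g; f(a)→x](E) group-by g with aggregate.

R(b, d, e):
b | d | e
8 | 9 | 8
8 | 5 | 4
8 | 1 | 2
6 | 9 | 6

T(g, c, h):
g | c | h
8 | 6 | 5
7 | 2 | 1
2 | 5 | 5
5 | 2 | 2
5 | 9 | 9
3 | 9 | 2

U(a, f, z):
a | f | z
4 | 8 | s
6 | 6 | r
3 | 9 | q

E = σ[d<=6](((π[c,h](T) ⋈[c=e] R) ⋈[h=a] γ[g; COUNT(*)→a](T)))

Stepwise |·|:
  T → 6
  π[c,h](T) → 6
  R → 4
  (π[c,h](T) ⋈[c=e] R) → 3
  T → 6
  γ[g; COUNT(*)→a](T) → 5
  ((π[c,h](T) ⋈[c=e] R) ⋈[h=a] γ[g; COUNT(*)→a](T)) → 5
  σ[d<=6](((π[c,h](T) ⋈[c=e] R) ⋈[h=a] γ[g; COUNT(*)→a](T))) → 5

|E| = 5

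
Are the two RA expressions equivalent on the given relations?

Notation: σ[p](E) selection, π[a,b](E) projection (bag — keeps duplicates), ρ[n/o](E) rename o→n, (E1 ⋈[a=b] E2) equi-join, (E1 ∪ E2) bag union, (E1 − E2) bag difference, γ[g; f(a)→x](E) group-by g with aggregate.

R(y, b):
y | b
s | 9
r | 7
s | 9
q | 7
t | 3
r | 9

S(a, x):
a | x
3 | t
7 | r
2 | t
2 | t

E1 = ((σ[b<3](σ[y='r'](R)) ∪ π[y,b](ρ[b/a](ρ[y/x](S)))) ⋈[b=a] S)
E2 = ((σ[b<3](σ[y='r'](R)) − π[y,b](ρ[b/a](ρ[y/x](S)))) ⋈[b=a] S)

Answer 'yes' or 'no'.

E1 stepwise |·|:
  R → 6
  σ[y='r'](R) → 2
  σ[b<3](σ[y='r'](R)) → 0
  S → 4
  ρ[y/x](S) → 4
  ρ[b/a](ρ[y/x](S)) → 4
  π[y,b](ρ[b/a](ρ[y/x](S))) → 4
  (σ[b<3](σ[y='r'](R)) ∪ π[y,b](ρ[b/a](ρ[y/x](S)))) → 4
  S → 4
  ((σ[b<3](σ[y='r'](R)) ∪ π[y,b](ρ[b/a](ρ[y/x](S)))) ⋈[b=a] S) → 6
E2 stepwise |·|:
  R → 6
  σ[y='r'](R) → 2
  σ[b<3](σ[y='r'](R)) → 0
  S → 4
  ρ[y/x](S) → 4
  ρ[b/a](ρ[y/x](S)) → 4
  π[y,b](ρ[b/a](ρ[y/x](S))) → 4
  (σ[b<3](σ[y='r'](R)) − π[y,b](ρ[b/a](ρ[y/x](S)))) → 0
  S → 4
  ((σ[b<3](σ[y='r'](R)) − π[y,b](ρ[b/a](ρ[y/x](S)))) ⋈[b=a] S) → 0

E1 result:
y | b | a | x
r | 7 | 7 | r
t | 2 | 2 | t
t | 2 | 2 | t
t | 2 | 2 | t
t | 2 | 2 | t
t | 3 | 3 | t
E2 result:
y | b | a | x
(0 rows)
Witness: ('r', 7, 7, 'r') appears 1× in E1 but 0× in E2.

no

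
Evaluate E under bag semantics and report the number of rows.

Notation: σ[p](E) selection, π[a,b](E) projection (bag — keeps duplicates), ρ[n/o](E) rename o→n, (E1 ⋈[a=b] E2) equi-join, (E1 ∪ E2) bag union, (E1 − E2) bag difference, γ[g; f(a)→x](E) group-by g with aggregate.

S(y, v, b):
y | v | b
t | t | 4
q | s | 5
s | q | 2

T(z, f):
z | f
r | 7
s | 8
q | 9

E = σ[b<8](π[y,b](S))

Row counts bottom-up:
  S → 3
  π[y,b](S) → 3
  σ[b<8](π[y,b](S)) → 3

|E| = 3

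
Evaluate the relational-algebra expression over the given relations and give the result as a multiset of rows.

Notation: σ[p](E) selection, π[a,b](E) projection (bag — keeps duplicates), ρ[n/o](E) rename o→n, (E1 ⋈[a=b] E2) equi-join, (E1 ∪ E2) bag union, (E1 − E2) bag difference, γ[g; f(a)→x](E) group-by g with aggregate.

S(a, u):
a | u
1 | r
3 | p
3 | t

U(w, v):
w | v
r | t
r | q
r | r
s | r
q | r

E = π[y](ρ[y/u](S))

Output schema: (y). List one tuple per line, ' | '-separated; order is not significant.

Per-node cardinality:
  S → 3
  ρ[y/u](S) → 3
  π[y](ρ[y/u](S)) → 3

== RESULT ==
y
p
r
t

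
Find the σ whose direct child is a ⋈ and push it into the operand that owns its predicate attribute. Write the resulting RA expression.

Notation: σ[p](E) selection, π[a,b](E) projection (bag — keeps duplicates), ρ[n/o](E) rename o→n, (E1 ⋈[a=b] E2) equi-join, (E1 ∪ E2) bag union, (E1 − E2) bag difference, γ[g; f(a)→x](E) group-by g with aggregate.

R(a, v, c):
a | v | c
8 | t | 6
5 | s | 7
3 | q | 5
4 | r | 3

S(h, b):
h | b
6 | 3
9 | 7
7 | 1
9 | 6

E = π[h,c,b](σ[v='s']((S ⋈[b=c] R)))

σ filters on v, owned by the right side.
E' = π[h,c,b]((S ⋈[b=c] σ[v='s'](R)))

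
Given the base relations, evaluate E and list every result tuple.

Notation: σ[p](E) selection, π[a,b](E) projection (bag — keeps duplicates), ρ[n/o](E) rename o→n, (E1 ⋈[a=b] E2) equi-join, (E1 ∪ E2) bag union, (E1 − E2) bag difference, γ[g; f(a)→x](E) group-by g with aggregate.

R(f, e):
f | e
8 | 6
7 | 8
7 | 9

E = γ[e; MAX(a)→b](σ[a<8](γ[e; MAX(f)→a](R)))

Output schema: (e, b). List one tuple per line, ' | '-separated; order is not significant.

Stepwise |·|:
  R → 3
  γ[e; MAX(f)→a](R) → 3
  σ[a<8](γ[e; MAX(f)→a](R)) → 2
  γ[e; MAX(a)→b](σ[a<8](γ[e; MAX(f)→a](R))) → 2

== RESULT ==
e | b
8 | 7
9 | 7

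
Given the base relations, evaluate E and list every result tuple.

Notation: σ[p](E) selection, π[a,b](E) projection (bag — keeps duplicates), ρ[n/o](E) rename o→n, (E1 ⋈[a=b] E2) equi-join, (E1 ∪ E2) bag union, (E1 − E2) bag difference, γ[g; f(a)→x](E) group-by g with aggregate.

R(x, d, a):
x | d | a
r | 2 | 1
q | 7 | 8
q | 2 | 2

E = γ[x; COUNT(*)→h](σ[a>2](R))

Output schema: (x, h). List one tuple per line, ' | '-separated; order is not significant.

Row counts bottom-up:
  R → 3
  σ[a>2](R) → 1
  γ[x; COUNT(*)→h](σ[a>2](R)) → 1

== RESULT ==
x | h
q | 1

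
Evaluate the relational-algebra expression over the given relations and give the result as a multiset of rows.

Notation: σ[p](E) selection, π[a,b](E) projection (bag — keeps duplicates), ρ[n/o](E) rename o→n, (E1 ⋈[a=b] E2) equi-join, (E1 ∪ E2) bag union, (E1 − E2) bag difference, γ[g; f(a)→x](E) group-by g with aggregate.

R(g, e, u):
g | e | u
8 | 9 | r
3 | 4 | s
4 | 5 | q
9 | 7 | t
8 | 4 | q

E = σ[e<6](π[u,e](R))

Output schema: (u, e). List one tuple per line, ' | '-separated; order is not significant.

Row counts bottom-up:
  R → 5
  π[u,e](R) → 5
  σ[e<6](π[u,e](R)) → 3

== RESULT ==
u | e
q | 4
q | 5
s | 4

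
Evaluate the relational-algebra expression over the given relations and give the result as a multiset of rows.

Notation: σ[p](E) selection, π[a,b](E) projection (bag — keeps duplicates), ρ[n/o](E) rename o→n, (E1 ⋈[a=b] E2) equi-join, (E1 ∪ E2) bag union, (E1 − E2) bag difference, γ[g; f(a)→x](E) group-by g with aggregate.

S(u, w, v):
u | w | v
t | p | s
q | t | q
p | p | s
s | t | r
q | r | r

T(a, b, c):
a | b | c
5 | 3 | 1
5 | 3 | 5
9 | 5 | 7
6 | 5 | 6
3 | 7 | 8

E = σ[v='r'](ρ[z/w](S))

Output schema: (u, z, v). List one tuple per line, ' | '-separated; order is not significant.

Per-node cardinality:
  S → 5
  ρ[z/w](S) → 5
  σ[v='r'](ρ[z/w](S)) → 2

== RESULT ==
u | z | v
q | r | r
s | t | r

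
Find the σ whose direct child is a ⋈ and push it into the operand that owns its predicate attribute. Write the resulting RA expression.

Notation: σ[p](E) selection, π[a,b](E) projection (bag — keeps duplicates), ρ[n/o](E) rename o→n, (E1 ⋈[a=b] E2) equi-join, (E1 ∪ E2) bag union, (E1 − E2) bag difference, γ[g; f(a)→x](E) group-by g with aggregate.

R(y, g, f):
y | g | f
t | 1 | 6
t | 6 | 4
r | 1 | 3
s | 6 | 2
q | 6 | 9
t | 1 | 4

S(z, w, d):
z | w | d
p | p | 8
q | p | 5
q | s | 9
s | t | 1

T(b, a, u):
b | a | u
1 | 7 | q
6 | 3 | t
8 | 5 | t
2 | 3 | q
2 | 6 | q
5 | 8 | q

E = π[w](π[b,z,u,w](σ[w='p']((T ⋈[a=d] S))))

σ filters on w, owned by the right side.
E' = π[w](π[b,z,u,w]((T ⋈[a=d] σ[w='p'](S))))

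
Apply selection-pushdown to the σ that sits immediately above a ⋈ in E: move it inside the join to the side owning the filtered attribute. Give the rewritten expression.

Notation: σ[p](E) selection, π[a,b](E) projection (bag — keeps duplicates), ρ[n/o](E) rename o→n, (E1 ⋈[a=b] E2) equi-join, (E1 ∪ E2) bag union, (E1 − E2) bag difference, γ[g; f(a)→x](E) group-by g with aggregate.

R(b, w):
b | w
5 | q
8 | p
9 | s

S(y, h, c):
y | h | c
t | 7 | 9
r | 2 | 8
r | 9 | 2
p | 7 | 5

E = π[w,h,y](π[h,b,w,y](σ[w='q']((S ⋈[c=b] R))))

σ filters on w, owned by the right side.
E' = π[w,h,y](π[h,b,w,y]((S ⋈[c=b] σ[w='q'](R))))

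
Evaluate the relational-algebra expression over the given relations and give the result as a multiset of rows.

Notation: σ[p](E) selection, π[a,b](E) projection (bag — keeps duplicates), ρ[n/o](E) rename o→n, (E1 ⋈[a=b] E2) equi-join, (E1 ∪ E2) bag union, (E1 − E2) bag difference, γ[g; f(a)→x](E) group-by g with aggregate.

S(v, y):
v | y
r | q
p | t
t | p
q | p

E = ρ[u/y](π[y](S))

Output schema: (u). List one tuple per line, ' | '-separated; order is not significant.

Stepwise |·|:
  S → 4
  π[y](S) → 4
  ρ[u/y](π[y](S)) → 4

== RESULT ==
u
p
p
q
t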